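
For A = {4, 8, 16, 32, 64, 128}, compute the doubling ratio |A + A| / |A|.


|A| = 6.
Compute A + A by enumerating all 36 pairs.
A + A = {8, 12, 16, 20, 24, 32, 36, 40, 48, 64, 68, 72, 80, 96, 128, 132, 136, 144, 160, 192, 256}, so |A + A| = 21.
K = |A + A| / |A| = 21/6 = 7/2 ≈ 3.5000.
Reference: AP of size 6 gives K = 11/6 ≈ 1.8333; a fully generic set of size 6 gives K ≈ 3.5000.

|A| = 6, |A + A| = 21, K = 21/6 = 7/2.


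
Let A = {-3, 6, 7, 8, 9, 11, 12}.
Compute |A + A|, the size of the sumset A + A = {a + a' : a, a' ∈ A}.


A + A = {a + a' : a, a' ∈ A}; |A| = 7.
General bounds: 2|A| - 1 ≤ |A + A| ≤ |A|(|A|+1)/2, i.e. 13 ≤ |A + A| ≤ 28.
Lower bound 2|A|-1 is attained iff A is an arithmetic progression.
Enumerate sums a + a' for a ≤ a' (symmetric, so this suffices):
a = -3: -3+-3=-6, -3+6=3, -3+7=4, -3+8=5, -3+9=6, -3+11=8, -3+12=9
a = 6: 6+6=12, 6+7=13, 6+8=14, 6+9=15, 6+11=17, 6+12=18
a = 7: 7+7=14, 7+8=15, 7+9=16, 7+11=18, 7+12=19
a = 8: 8+8=16, 8+9=17, 8+11=19, 8+12=20
a = 9: 9+9=18, 9+11=20, 9+12=21
a = 11: 11+11=22, 11+12=23
a = 12: 12+12=24
Distinct sums: {-6, 3, 4, 5, 6, 8, 9, 12, 13, 14, 15, 16, 17, 18, 19, 20, 21, 22, 23, 24}
|A + A| = 20

|A + A| = 20


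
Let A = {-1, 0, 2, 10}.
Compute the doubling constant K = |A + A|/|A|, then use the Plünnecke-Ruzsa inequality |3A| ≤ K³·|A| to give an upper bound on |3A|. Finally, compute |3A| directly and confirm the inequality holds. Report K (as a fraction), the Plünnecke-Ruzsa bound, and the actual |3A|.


|A| = 4.
Step 1: Compute A + A by enumerating all 16 pairs.
A + A = {-2, -1, 0, 1, 2, 4, 9, 10, 12, 20}, so |A + A| = 10.
Step 2: Doubling constant K = |A + A|/|A| = 10/4 = 10/4 ≈ 2.5000.
Step 3: Plünnecke-Ruzsa gives |3A| ≤ K³·|A| = (2.5000)³ · 4 ≈ 62.5000.
Step 4: Compute 3A = A + A + A directly by enumerating all triples (a,b,c) ∈ A³; |3A| = 19.
Step 5: Check 19 ≤ 62.5000? Yes ✓.

K = 10/4, Plünnecke-Ruzsa bound K³|A| ≈ 62.5000, |3A| = 19, inequality holds.


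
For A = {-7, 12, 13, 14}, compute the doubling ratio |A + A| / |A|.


|A| = 4.
Compute A + A by enumerating all 16 pairs.
A + A = {-14, 5, 6, 7, 24, 25, 26, 27, 28}, so |A + A| = 9.
K = |A + A| / |A| = 9/4 (already in lowest terms) ≈ 2.2500.
Reference: AP of size 4 gives K = 7/4 ≈ 1.7500; a fully generic set of size 4 gives K ≈ 2.5000.

|A| = 4, |A + A| = 9, K = 9/4.


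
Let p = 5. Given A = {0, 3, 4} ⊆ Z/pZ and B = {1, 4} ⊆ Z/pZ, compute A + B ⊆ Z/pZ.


Work in Z/5Z: reduce every sum a + b modulo 5.
Enumerate all 6 pairs:
a = 0: 0+1=1, 0+4=4
a = 3: 3+1=4, 3+4=2
a = 4: 4+1=0, 4+4=3
Distinct residues collected: {0, 1, 2, 3, 4}
|A + B| = 5 (out of 5 total residues).

A + B = {0, 1, 2, 3, 4}


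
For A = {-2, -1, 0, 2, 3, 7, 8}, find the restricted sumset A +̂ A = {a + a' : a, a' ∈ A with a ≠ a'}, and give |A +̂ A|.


Restricted sumset: A +̂ A = {a + a' : a ∈ A, a' ∈ A, a ≠ a'}.
Equivalently, take A + A and drop any sum 2a that is achievable ONLY as a + a for a ∈ A (i.e. sums representable only with equal summands).
Enumerate pairs (a, a') with a < a' (symmetric, so each unordered pair gives one sum; this covers all a ≠ a'):
  -2 + -1 = -3
  -2 + 0 = -2
  -2 + 2 = 0
  -2 + 3 = 1
  -2 + 7 = 5
  -2 + 8 = 6
  -1 + 0 = -1
  -1 + 2 = 1
  -1 + 3 = 2
  -1 + 7 = 6
  -1 + 8 = 7
  0 + 2 = 2
  0 + 3 = 3
  0 + 7 = 7
  0 + 8 = 8
  2 + 3 = 5
  2 + 7 = 9
  2 + 8 = 10
  3 + 7 = 10
  3 + 8 = 11
  7 + 8 = 15
Collected distinct sums: {-3, -2, -1, 0, 1, 2, 3, 5, 6, 7, 8, 9, 10, 11, 15}
|A +̂ A| = 15
(Reference bound: |A +̂ A| ≥ 2|A| - 3 for |A| ≥ 2, with |A| = 7 giving ≥ 11.)

|A +̂ A| = 15


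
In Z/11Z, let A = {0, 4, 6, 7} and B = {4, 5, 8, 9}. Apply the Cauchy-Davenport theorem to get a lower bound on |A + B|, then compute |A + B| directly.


Cauchy-Davenport: |A + B| ≥ min(p, |A| + |B| - 1) for A, B nonempty in Z/pZ.
|A| = 4, |B| = 4, p = 11.
CD lower bound = min(11, 4 + 4 - 1) = min(11, 7) = 7.
Compute A + B mod 11 directly:
a = 0: 0+4=4, 0+5=5, 0+8=8, 0+9=9
a = 4: 4+4=8, 4+5=9, 4+8=1, 4+9=2
a = 6: 6+4=10, 6+5=0, 6+8=3, 6+9=4
a = 7: 7+4=0, 7+5=1, 7+8=4, 7+9=5
A + B = {0, 1, 2, 3, 4, 5, 8, 9, 10}, so |A + B| = 9.
Verify: 9 ≥ 7? Yes ✓.

CD lower bound = 7, actual |A + B| = 9.


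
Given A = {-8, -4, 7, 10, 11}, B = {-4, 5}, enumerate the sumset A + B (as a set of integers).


A + B = {a + b : a ∈ A, b ∈ B}.
Enumerate all |A|·|B| = 5·2 = 10 pairs (a, b) and collect distinct sums.
a = -8: -8+-4=-12, -8+5=-3
a = -4: -4+-4=-8, -4+5=1
a = 7: 7+-4=3, 7+5=12
a = 10: 10+-4=6, 10+5=15
a = 11: 11+-4=7, 11+5=16
Collecting distinct sums: A + B = {-12, -8, -3, 1, 3, 6, 7, 12, 15, 16}
|A + B| = 10

A + B = {-12, -8, -3, 1, 3, 6, 7, 12, 15, 16}


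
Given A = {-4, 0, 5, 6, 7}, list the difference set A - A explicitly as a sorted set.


A - A = {a - a' : a, a' ∈ A}.
Compute a - a' for each ordered pair (a, a'):
a = -4: -4--4=0, -4-0=-4, -4-5=-9, -4-6=-10, -4-7=-11
a = 0: 0--4=4, 0-0=0, 0-5=-5, 0-6=-6, 0-7=-7
a = 5: 5--4=9, 5-0=5, 5-5=0, 5-6=-1, 5-7=-2
a = 6: 6--4=10, 6-0=6, 6-5=1, 6-6=0, 6-7=-1
a = 7: 7--4=11, 7-0=7, 7-5=2, 7-6=1, 7-7=0
Collecting distinct values (and noting 0 appears from a-a):
A - A = {-11, -10, -9, -7, -6, -5, -4, -2, -1, 0, 1, 2, 4, 5, 6, 7, 9, 10, 11}
|A - A| = 19

A - A = {-11, -10, -9, -7, -6, -5, -4, -2, -1, 0, 1, 2, 4, 5, 6, 7, 9, 10, 11}


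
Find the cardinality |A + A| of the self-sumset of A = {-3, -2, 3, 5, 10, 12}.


A + A = {a + a' : a, a' ∈ A}; |A| = 6.
General bounds: 2|A| - 1 ≤ |A + A| ≤ |A|(|A|+1)/2, i.e. 11 ≤ |A + A| ≤ 21.
Lower bound 2|A|-1 is attained iff A is an arithmetic progression.
Enumerate sums a + a' for a ≤ a' (symmetric, so this suffices):
a = -3: -3+-3=-6, -3+-2=-5, -3+3=0, -3+5=2, -3+10=7, -3+12=9
a = -2: -2+-2=-4, -2+3=1, -2+5=3, -2+10=8, -2+12=10
a = 3: 3+3=6, 3+5=8, 3+10=13, 3+12=15
a = 5: 5+5=10, 5+10=15, 5+12=17
a = 10: 10+10=20, 10+12=22
a = 12: 12+12=24
Distinct sums: {-6, -5, -4, 0, 1, 2, 3, 6, 7, 8, 9, 10, 13, 15, 17, 20, 22, 24}
|A + A| = 18

|A + A| = 18


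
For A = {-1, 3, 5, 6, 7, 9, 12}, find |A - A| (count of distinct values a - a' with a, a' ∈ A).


A - A = {a - a' : a, a' ∈ A}; |A| = 7.
Bounds: 2|A|-1 ≤ |A - A| ≤ |A|² - |A| + 1, i.e. 13 ≤ |A - A| ≤ 43.
Note: 0 ∈ A - A always (from a - a). The set is symmetric: if d ∈ A - A then -d ∈ A - A.
Enumerate nonzero differences d = a - a' with a > a' (then include -d):
Positive differences: {1, 2, 3, 4, 5, 6, 7, 8, 9, 10, 13}
Full difference set: {0} ∪ (positive diffs) ∪ (negative diffs).
|A - A| = 1 + 2·11 = 23 (matches direct enumeration: 23).

|A - A| = 23


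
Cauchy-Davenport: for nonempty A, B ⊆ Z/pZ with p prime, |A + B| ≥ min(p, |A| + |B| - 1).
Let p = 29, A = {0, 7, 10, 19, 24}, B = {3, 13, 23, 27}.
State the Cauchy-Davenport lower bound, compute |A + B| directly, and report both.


Cauchy-Davenport: |A + B| ≥ min(p, |A| + |B| - 1) for A, B nonempty in Z/pZ.
|A| = 5, |B| = 4, p = 29.
CD lower bound = min(29, 5 + 4 - 1) = min(29, 8) = 8.
Compute A + B mod 29 directly:
a = 0: 0+3=3, 0+13=13, 0+23=23, 0+27=27
a = 7: 7+3=10, 7+13=20, 7+23=1, 7+27=5
a = 10: 10+3=13, 10+13=23, 10+23=4, 10+27=8
a = 19: 19+3=22, 19+13=3, 19+23=13, 19+27=17
a = 24: 24+3=27, 24+13=8, 24+23=18, 24+27=22
A + B = {1, 3, 4, 5, 8, 10, 13, 17, 18, 20, 22, 23, 27}, so |A + B| = 13.
Verify: 13 ≥ 8? Yes ✓.

CD lower bound = 8, actual |A + B| = 13.


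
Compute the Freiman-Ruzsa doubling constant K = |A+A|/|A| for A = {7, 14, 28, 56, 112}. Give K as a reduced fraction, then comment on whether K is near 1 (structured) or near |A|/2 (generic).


|A| = 5.
Compute A + A by enumerating all 25 pairs.
A + A = {14, 21, 28, 35, 42, 56, 63, 70, 84, 112, 119, 126, 140, 168, 224}, so |A + A| = 15.
K = |A + A| / |A| = 15/5 = 3/1 ≈ 3.0000.
Reference: AP of size 5 gives K = 9/5 ≈ 1.8000; a fully generic set of size 5 gives K ≈ 3.0000.

|A| = 5, |A + A| = 15, K = 15/5 = 3/1.


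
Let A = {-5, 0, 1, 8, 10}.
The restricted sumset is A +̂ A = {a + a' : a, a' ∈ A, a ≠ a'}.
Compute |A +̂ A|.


Restricted sumset: A +̂ A = {a + a' : a ∈ A, a' ∈ A, a ≠ a'}.
Equivalently, take A + A and drop any sum 2a that is achievable ONLY as a + a for a ∈ A (i.e. sums representable only with equal summands).
Enumerate pairs (a, a') with a < a' (symmetric, so each unordered pair gives one sum; this covers all a ≠ a'):
  -5 + 0 = -5
  -5 + 1 = -4
  -5 + 8 = 3
  -5 + 10 = 5
  0 + 1 = 1
  0 + 8 = 8
  0 + 10 = 10
  1 + 8 = 9
  1 + 10 = 11
  8 + 10 = 18
Collected distinct sums: {-5, -4, 1, 3, 5, 8, 9, 10, 11, 18}
|A +̂ A| = 10
(Reference bound: |A +̂ A| ≥ 2|A| - 3 for |A| ≥ 2, with |A| = 5 giving ≥ 7.)

|A +̂ A| = 10


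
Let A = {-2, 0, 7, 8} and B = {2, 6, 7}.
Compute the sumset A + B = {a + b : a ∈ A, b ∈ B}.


A + B = {a + b : a ∈ A, b ∈ B}.
Enumerate all |A|·|B| = 4·3 = 12 pairs (a, b) and collect distinct sums.
a = -2: -2+2=0, -2+6=4, -2+7=5
a = 0: 0+2=2, 0+6=6, 0+7=7
a = 7: 7+2=9, 7+6=13, 7+7=14
a = 8: 8+2=10, 8+6=14, 8+7=15
Collecting distinct sums: A + B = {0, 2, 4, 5, 6, 7, 9, 10, 13, 14, 15}
|A + B| = 11

A + B = {0, 2, 4, 5, 6, 7, 9, 10, 13, 14, 15}


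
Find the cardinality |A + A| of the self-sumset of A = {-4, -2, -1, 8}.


A + A = {a + a' : a, a' ∈ A}; |A| = 4.
General bounds: 2|A| - 1 ≤ |A + A| ≤ |A|(|A|+1)/2, i.e. 7 ≤ |A + A| ≤ 10.
Lower bound 2|A|-1 is attained iff A is an arithmetic progression.
Enumerate sums a + a' for a ≤ a' (symmetric, so this suffices):
a = -4: -4+-4=-8, -4+-2=-6, -4+-1=-5, -4+8=4
a = -2: -2+-2=-4, -2+-1=-3, -2+8=6
a = -1: -1+-1=-2, -1+8=7
a = 8: 8+8=16
Distinct sums: {-8, -6, -5, -4, -3, -2, 4, 6, 7, 16}
|A + A| = 10

|A + A| = 10


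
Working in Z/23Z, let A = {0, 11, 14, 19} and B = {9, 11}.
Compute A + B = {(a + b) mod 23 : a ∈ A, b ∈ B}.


Work in Z/23Z: reduce every sum a + b modulo 23.
Enumerate all 8 pairs:
a = 0: 0+9=9, 0+11=11
a = 11: 11+9=20, 11+11=22
a = 14: 14+9=0, 14+11=2
a = 19: 19+9=5, 19+11=7
Distinct residues collected: {0, 2, 5, 7, 9, 11, 20, 22}
|A + B| = 8 (out of 23 total residues).

A + B = {0, 2, 5, 7, 9, 11, 20, 22}


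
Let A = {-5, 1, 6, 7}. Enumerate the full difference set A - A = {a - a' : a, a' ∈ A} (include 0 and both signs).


A - A = {a - a' : a, a' ∈ A}.
Compute a - a' for each ordered pair (a, a'):
a = -5: -5--5=0, -5-1=-6, -5-6=-11, -5-7=-12
a = 1: 1--5=6, 1-1=0, 1-6=-5, 1-7=-6
a = 6: 6--5=11, 6-1=5, 6-6=0, 6-7=-1
a = 7: 7--5=12, 7-1=6, 7-6=1, 7-7=0
Collecting distinct values (and noting 0 appears from a-a):
A - A = {-12, -11, -6, -5, -1, 0, 1, 5, 6, 11, 12}
|A - A| = 11

A - A = {-12, -11, -6, -5, -1, 0, 1, 5, 6, 11, 12}


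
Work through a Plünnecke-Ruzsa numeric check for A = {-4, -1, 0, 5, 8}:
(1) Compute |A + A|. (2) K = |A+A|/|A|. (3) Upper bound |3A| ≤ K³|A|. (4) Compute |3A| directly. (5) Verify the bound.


|A| = 5.
Step 1: Compute A + A by enumerating all 25 pairs.
A + A = {-8, -5, -4, -2, -1, 0, 1, 4, 5, 7, 8, 10, 13, 16}, so |A + A| = 14.
Step 2: Doubling constant K = |A + A|/|A| = 14/5 = 14/5 ≈ 2.8000.
Step 3: Plünnecke-Ruzsa gives |3A| ≤ K³·|A| = (2.8000)³ · 5 ≈ 109.7600.
Step 4: Compute 3A = A + A + A directly by enumerating all triples (a,b,c) ∈ A³; |3A| = 26.
Step 5: Check 26 ≤ 109.7600? Yes ✓.

K = 14/5, Plünnecke-Ruzsa bound K³|A| ≈ 109.7600, |3A| = 26, inequality holds.


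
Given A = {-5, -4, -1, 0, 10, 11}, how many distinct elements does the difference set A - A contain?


A - A = {a - a' : a, a' ∈ A}; |A| = 6.
Bounds: 2|A|-1 ≤ |A - A| ≤ |A|² - |A| + 1, i.e. 11 ≤ |A - A| ≤ 31.
Note: 0 ∈ A - A always (from a - a). The set is symmetric: if d ∈ A - A then -d ∈ A - A.
Enumerate nonzero differences d = a - a' with a > a' (then include -d):
Positive differences: {1, 3, 4, 5, 10, 11, 12, 14, 15, 16}
Full difference set: {0} ∪ (positive diffs) ∪ (negative diffs).
|A - A| = 1 + 2·10 = 21 (matches direct enumeration: 21).

|A - A| = 21


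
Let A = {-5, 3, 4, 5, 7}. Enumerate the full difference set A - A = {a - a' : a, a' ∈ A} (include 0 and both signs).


A - A = {a - a' : a, a' ∈ A}.
Compute a - a' for each ordered pair (a, a'):
a = -5: -5--5=0, -5-3=-8, -5-4=-9, -5-5=-10, -5-7=-12
a = 3: 3--5=8, 3-3=0, 3-4=-1, 3-5=-2, 3-7=-4
a = 4: 4--5=9, 4-3=1, 4-4=0, 4-5=-1, 4-7=-3
a = 5: 5--5=10, 5-3=2, 5-4=1, 5-5=0, 5-7=-2
a = 7: 7--5=12, 7-3=4, 7-4=3, 7-5=2, 7-7=0
Collecting distinct values (and noting 0 appears from a-a):
A - A = {-12, -10, -9, -8, -4, -3, -2, -1, 0, 1, 2, 3, 4, 8, 9, 10, 12}
|A - A| = 17

A - A = {-12, -10, -9, -8, -4, -3, -2, -1, 0, 1, 2, 3, 4, 8, 9, 10, 12}


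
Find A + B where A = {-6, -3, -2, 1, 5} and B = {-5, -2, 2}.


A + B = {a + b : a ∈ A, b ∈ B}.
Enumerate all |A|·|B| = 5·3 = 15 pairs (a, b) and collect distinct sums.
a = -6: -6+-5=-11, -6+-2=-8, -6+2=-4
a = -3: -3+-5=-8, -3+-2=-5, -3+2=-1
a = -2: -2+-5=-7, -2+-2=-4, -2+2=0
a = 1: 1+-5=-4, 1+-2=-1, 1+2=3
a = 5: 5+-5=0, 5+-2=3, 5+2=7
Collecting distinct sums: A + B = {-11, -8, -7, -5, -4, -1, 0, 3, 7}
|A + B| = 9

A + B = {-11, -8, -7, -5, -4, -1, 0, 3, 7}


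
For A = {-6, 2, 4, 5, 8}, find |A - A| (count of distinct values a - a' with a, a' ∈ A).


A - A = {a - a' : a, a' ∈ A}; |A| = 5.
Bounds: 2|A|-1 ≤ |A - A| ≤ |A|² - |A| + 1, i.e. 9 ≤ |A - A| ≤ 21.
Note: 0 ∈ A - A always (from a - a). The set is symmetric: if d ∈ A - A then -d ∈ A - A.
Enumerate nonzero differences d = a - a' with a > a' (then include -d):
Positive differences: {1, 2, 3, 4, 6, 8, 10, 11, 14}
Full difference set: {0} ∪ (positive diffs) ∪ (negative diffs).
|A - A| = 1 + 2·9 = 19 (matches direct enumeration: 19).

|A - A| = 19


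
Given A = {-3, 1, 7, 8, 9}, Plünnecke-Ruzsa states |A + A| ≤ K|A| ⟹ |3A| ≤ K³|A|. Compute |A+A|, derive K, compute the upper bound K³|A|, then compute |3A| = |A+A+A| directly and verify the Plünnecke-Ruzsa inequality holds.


|A| = 5.
Step 1: Compute A + A by enumerating all 25 pairs.
A + A = {-6, -2, 2, 4, 5, 6, 8, 9, 10, 14, 15, 16, 17, 18}, so |A + A| = 14.
Step 2: Doubling constant K = |A + A|/|A| = 14/5 = 14/5 ≈ 2.8000.
Step 3: Plünnecke-Ruzsa gives |3A| ≤ K³·|A| = (2.8000)³ · 5 ≈ 109.7600.
Step 4: Compute 3A = A + A + A directly by enumerating all triples (a,b,c) ∈ A³; |3A| = 27.
Step 5: Check 27 ≤ 109.7600? Yes ✓.

K = 14/5, Plünnecke-Ruzsa bound K³|A| ≈ 109.7600, |3A| = 27, inequality holds.


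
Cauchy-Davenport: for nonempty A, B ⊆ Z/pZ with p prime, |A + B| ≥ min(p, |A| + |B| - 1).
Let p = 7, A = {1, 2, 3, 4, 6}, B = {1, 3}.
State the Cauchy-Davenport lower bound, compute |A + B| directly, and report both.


Cauchy-Davenport: |A + B| ≥ min(p, |A| + |B| - 1) for A, B nonempty in Z/pZ.
|A| = 5, |B| = 2, p = 7.
CD lower bound = min(7, 5 + 2 - 1) = min(7, 6) = 6.
Compute A + B mod 7 directly:
a = 1: 1+1=2, 1+3=4
a = 2: 2+1=3, 2+3=5
a = 3: 3+1=4, 3+3=6
a = 4: 4+1=5, 4+3=0
a = 6: 6+1=0, 6+3=2
A + B = {0, 2, 3, 4, 5, 6}, so |A + B| = 6.
Verify: 6 ≥ 6? Yes ✓.

CD lower bound = 6, actual |A + B| = 6.


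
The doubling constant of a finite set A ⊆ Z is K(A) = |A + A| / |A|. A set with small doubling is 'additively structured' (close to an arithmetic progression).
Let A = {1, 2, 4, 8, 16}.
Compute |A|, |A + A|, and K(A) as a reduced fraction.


|A| = 5.
Compute A + A by enumerating all 25 pairs.
A + A = {2, 3, 4, 5, 6, 8, 9, 10, 12, 16, 17, 18, 20, 24, 32}, so |A + A| = 15.
K = |A + A| / |A| = 15/5 = 3/1 ≈ 3.0000.
Reference: AP of size 5 gives K = 9/5 ≈ 1.8000; a fully generic set of size 5 gives K ≈ 3.0000.

|A| = 5, |A + A| = 15, K = 15/5 = 3/1.


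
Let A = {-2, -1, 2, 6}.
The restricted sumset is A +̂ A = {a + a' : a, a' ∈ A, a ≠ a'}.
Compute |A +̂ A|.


Restricted sumset: A +̂ A = {a + a' : a ∈ A, a' ∈ A, a ≠ a'}.
Equivalently, take A + A and drop any sum 2a that is achievable ONLY as a + a for a ∈ A (i.e. sums representable only with equal summands).
Enumerate pairs (a, a') with a < a' (symmetric, so each unordered pair gives one sum; this covers all a ≠ a'):
  -2 + -1 = -3
  -2 + 2 = 0
  -2 + 6 = 4
  -1 + 2 = 1
  -1 + 6 = 5
  2 + 6 = 8
Collected distinct sums: {-3, 0, 1, 4, 5, 8}
|A +̂ A| = 6
(Reference bound: |A +̂ A| ≥ 2|A| - 3 for |A| ≥ 2, with |A| = 4 giving ≥ 5.)

|A +̂ A| = 6


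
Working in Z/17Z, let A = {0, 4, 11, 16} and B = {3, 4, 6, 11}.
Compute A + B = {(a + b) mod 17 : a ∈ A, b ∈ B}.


Work in Z/17Z: reduce every sum a + b modulo 17.
Enumerate all 16 pairs:
a = 0: 0+3=3, 0+4=4, 0+6=6, 0+11=11
a = 4: 4+3=7, 4+4=8, 4+6=10, 4+11=15
a = 11: 11+3=14, 11+4=15, 11+6=0, 11+11=5
a = 16: 16+3=2, 16+4=3, 16+6=5, 16+11=10
Distinct residues collected: {0, 2, 3, 4, 5, 6, 7, 8, 10, 11, 14, 15}
|A + B| = 12 (out of 17 total residues).

A + B = {0, 2, 3, 4, 5, 6, 7, 8, 10, 11, 14, 15}


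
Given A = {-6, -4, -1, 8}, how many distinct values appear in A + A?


A + A = {a + a' : a, a' ∈ A}; |A| = 4.
General bounds: 2|A| - 1 ≤ |A + A| ≤ |A|(|A|+1)/2, i.e. 7 ≤ |A + A| ≤ 10.
Lower bound 2|A|-1 is attained iff A is an arithmetic progression.
Enumerate sums a + a' for a ≤ a' (symmetric, so this suffices):
a = -6: -6+-6=-12, -6+-4=-10, -6+-1=-7, -6+8=2
a = -4: -4+-4=-8, -4+-1=-5, -4+8=4
a = -1: -1+-1=-2, -1+8=7
a = 8: 8+8=16
Distinct sums: {-12, -10, -8, -7, -5, -2, 2, 4, 7, 16}
|A + A| = 10

|A + A| = 10


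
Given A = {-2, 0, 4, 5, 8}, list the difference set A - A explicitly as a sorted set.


A - A = {a - a' : a, a' ∈ A}.
Compute a - a' for each ordered pair (a, a'):
a = -2: -2--2=0, -2-0=-2, -2-4=-6, -2-5=-7, -2-8=-10
a = 0: 0--2=2, 0-0=0, 0-4=-4, 0-5=-5, 0-8=-8
a = 4: 4--2=6, 4-0=4, 4-4=0, 4-5=-1, 4-8=-4
a = 5: 5--2=7, 5-0=5, 5-4=1, 5-5=0, 5-8=-3
a = 8: 8--2=10, 8-0=8, 8-4=4, 8-5=3, 8-8=0
Collecting distinct values (and noting 0 appears from a-a):
A - A = {-10, -8, -7, -6, -5, -4, -3, -2, -1, 0, 1, 2, 3, 4, 5, 6, 7, 8, 10}
|A - A| = 19

A - A = {-10, -8, -7, -6, -5, -4, -3, -2, -1, 0, 1, 2, 3, 4, 5, 6, 7, 8, 10}


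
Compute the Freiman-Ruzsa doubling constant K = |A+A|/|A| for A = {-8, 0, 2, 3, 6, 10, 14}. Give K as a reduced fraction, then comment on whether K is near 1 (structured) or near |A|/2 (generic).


|A| = 7.
Compute A + A by enumerating all 49 pairs.
A + A = {-16, -8, -6, -5, -2, 0, 2, 3, 4, 5, 6, 8, 9, 10, 12, 13, 14, 16, 17, 20, 24, 28}, so |A + A| = 22.
K = |A + A| / |A| = 22/7 (already in lowest terms) ≈ 3.1429.
Reference: AP of size 7 gives K = 13/7 ≈ 1.8571; a fully generic set of size 7 gives K ≈ 4.0000.

|A| = 7, |A + A| = 22, K = 22/7.


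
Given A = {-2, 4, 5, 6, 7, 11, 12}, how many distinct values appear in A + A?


A + A = {a + a' : a, a' ∈ A}; |A| = 7.
General bounds: 2|A| - 1 ≤ |A + A| ≤ |A|(|A|+1)/2, i.e. 13 ≤ |A + A| ≤ 28.
Lower bound 2|A|-1 is attained iff A is an arithmetic progression.
Enumerate sums a + a' for a ≤ a' (symmetric, so this suffices):
a = -2: -2+-2=-4, -2+4=2, -2+5=3, -2+6=4, -2+7=5, -2+11=9, -2+12=10
a = 4: 4+4=8, 4+5=9, 4+6=10, 4+7=11, 4+11=15, 4+12=16
a = 5: 5+5=10, 5+6=11, 5+7=12, 5+11=16, 5+12=17
a = 6: 6+6=12, 6+7=13, 6+11=17, 6+12=18
a = 7: 7+7=14, 7+11=18, 7+12=19
a = 11: 11+11=22, 11+12=23
a = 12: 12+12=24
Distinct sums: {-4, 2, 3, 4, 5, 8, 9, 10, 11, 12, 13, 14, 15, 16, 17, 18, 19, 22, 23, 24}
|A + A| = 20

|A + A| = 20


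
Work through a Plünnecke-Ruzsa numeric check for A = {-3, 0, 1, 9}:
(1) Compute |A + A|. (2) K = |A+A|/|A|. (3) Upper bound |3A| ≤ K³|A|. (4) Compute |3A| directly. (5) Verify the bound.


|A| = 4.
Step 1: Compute A + A by enumerating all 16 pairs.
A + A = {-6, -3, -2, 0, 1, 2, 6, 9, 10, 18}, so |A + A| = 10.
Step 2: Doubling constant K = |A + A|/|A| = 10/4 = 10/4 ≈ 2.5000.
Step 3: Plünnecke-Ruzsa gives |3A| ≤ K³·|A| = (2.5000)³ · 4 ≈ 62.5000.
Step 4: Compute 3A = A + A + A directly by enumerating all triples (a,b,c) ∈ A³; |3A| = 19.
Step 5: Check 19 ≤ 62.5000? Yes ✓.

K = 10/4, Plünnecke-Ruzsa bound K³|A| ≈ 62.5000, |3A| = 19, inequality holds.


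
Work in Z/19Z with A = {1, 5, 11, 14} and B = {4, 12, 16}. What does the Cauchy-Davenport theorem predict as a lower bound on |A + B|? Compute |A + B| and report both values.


Cauchy-Davenport: |A + B| ≥ min(p, |A| + |B| - 1) for A, B nonempty in Z/pZ.
|A| = 4, |B| = 3, p = 19.
CD lower bound = min(19, 4 + 3 - 1) = min(19, 6) = 6.
Compute A + B mod 19 directly:
a = 1: 1+4=5, 1+12=13, 1+16=17
a = 5: 5+4=9, 5+12=17, 5+16=2
a = 11: 11+4=15, 11+12=4, 11+16=8
a = 14: 14+4=18, 14+12=7, 14+16=11
A + B = {2, 4, 5, 7, 8, 9, 11, 13, 15, 17, 18}, so |A + B| = 11.
Verify: 11 ≥ 6? Yes ✓.

CD lower bound = 6, actual |A + B| = 11.


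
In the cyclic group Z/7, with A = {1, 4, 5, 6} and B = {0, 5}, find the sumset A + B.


Work in Z/7Z: reduce every sum a + b modulo 7.
Enumerate all 8 pairs:
a = 1: 1+0=1, 1+5=6
a = 4: 4+0=4, 4+5=2
a = 5: 5+0=5, 5+5=3
a = 6: 6+0=6, 6+5=4
Distinct residues collected: {1, 2, 3, 4, 5, 6}
|A + B| = 6 (out of 7 total residues).

A + B = {1, 2, 3, 4, 5, 6}


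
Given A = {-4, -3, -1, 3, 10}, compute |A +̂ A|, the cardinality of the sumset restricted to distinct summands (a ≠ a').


Restricted sumset: A +̂ A = {a + a' : a ∈ A, a' ∈ A, a ≠ a'}.
Equivalently, take A + A and drop any sum 2a that is achievable ONLY as a + a for a ∈ A (i.e. sums representable only with equal summands).
Enumerate pairs (a, a') with a < a' (symmetric, so each unordered pair gives one sum; this covers all a ≠ a'):
  -4 + -3 = -7
  -4 + -1 = -5
  -4 + 3 = -1
  -4 + 10 = 6
  -3 + -1 = -4
  -3 + 3 = 0
  -3 + 10 = 7
  -1 + 3 = 2
  -1 + 10 = 9
  3 + 10 = 13
Collected distinct sums: {-7, -5, -4, -1, 0, 2, 6, 7, 9, 13}
|A +̂ A| = 10
(Reference bound: |A +̂ A| ≥ 2|A| - 3 for |A| ≥ 2, with |A| = 5 giving ≥ 7.)

|A +̂ A| = 10


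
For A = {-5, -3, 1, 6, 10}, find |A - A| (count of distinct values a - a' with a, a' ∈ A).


A - A = {a - a' : a, a' ∈ A}; |A| = 5.
Bounds: 2|A|-1 ≤ |A - A| ≤ |A|² - |A| + 1, i.e. 9 ≤ |A - A| ≤ 21.
Note: 0 ∈ A - A always (from a - a). The set is symmetric: if d ∈ A - A then -d ∈ A - A.
Enumerate nonzero differences d = a - a' with a > a' (then include -d):
Positive differences: {2, 4, 5, 6, 9, 11, 13, 15}
Full difference set: {0} ∪ (positive diffs) ∪ (negative diffs).
|A - A| = 1 + 2·8 = 17 (matches direct enumeration: 17).

|A - A| = 17


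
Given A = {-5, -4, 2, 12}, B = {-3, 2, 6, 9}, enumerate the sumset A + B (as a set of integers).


A + B = {a + b : a ∈ A, b ∈ B}.
Enumerate all |A|·|B| = 4·4 = 16 pairs (a, b) and collect distinct sums.
a = -5: -5+-3=-8, -5+2=-3, -5+6=1, -5+9=4
a = -4: -4+-3=-7, -4+2=-2, -4+6=2, -4+9=5
a = 2: 2+-3=-1, 2+2=4, 2+6=8, 2+9=11
a = 12: 12+-3=9, 12+2=14, 12+6=18, 12+9=21
Collecting distinct sums: A + B = {-8, -7, -3, -2, -1, 1, 2, 4, 5, 8, 9, 11, 14, 18, 21}
|A + B| = 15

A + B = {-8, -7, -3, -2, -1, 1, 2, 4, 5, 8, 9, 11, 14, 18, 21}


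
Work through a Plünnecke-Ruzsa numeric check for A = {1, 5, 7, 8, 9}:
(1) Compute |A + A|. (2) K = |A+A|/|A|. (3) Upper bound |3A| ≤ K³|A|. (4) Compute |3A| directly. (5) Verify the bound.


|A| = 5.
Step 1: Compute A + A by enumerating all 25 pairs.
A + A = {2, 6, 8, 9, 10, 12, 13, 14, 15, 16, 17, 18}, so |A + A| = 12.
Step 2: Doubling constant K = |A + A|/|A| = 12/5 = 12/5 ≈ 2.4000.
Step 3: Plünnecke-Ruzsa gives |3A| ≤ K³·|A| = (2.4000)³ · 5 ≈ 69.1200.
Step 4: Compute 3A = A + A + A directly by enumerating all triples (a,b,c) ∈ A³; |3A| = 20.
Step 5: Check 20 ≤ 69.1200? Yes ✓.

K = 12/5, Plünnecke-Ruzsa bound K³|A| ≈ 69.1200, |3A| = 20, inequality holds.


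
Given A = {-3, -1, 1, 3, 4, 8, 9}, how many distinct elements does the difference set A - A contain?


A - A = {a - a' : a, a' ∈ A}; |A| = 7.
Bounds: 2|A|-1 ≤ |A - A| ≤ |A|² - |A| + 1, i.e. 13 ≤ |A - A| ≤ 43.
Note: 0 ∈ A - A always (from a - a). The set is symmetric: if d ∈ A - A then -d ∈ A - A.
Enumerate nonzero differences d = a - a' with a > a' (then include -d):
Positive differences: {1, 2, 3, 4, 5, 6, 7, 8, 9, 10, 11, 12}
Full difference set: {0} ∪ (positive diffs) ∪ (negative diffs).
|A - A| = 1 + 2·12 = 25 (matches direct enumeration: 25).

|A - A| = 25


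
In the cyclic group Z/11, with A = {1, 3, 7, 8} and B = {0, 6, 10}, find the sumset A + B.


Work in Z/11Z: reduce every sum a + b modulo 11.
Enumerate all 12 pairs:
a = 1: 1+0=1, 1+6=7, 1+10=0
a = 3: 3+0=3, 3+6=9, 3+10=2
a = 7: 7+0=7, 7+6=2, 7+10=6
a = 8: 8+0=8, 8+6=3, 8+10=7
Distinct residues collected: {0, 1, 2, 3, 6, 7, 8, 9}
|A + B| = 8 (out of 11 total residues).

A + B = {0, 1, 2, 3, 6, 7, 8, 9}


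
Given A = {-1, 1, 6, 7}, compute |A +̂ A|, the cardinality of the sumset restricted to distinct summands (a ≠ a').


Restricted sumset: A +̂ A = {a + a' : a ∈ A, a' ∈ A, a ≠ a'}.
Equivalently, take A + A and drop any sum 2a that is achievable ONLY as a + a for a ∈ A (i.e. sums representable only with equal summands).
Enumerate pairs (a, a') with a < a' (symmetric, so each unordered pair gives one sum; this covers all a ≠ a'):
  -1 + 1 = 0
  -1 + 6 = 5
  -1 + 7 = 6
  1 + 6 = 7
  1 + 7 = 8
  6 + 7 = 13
Collected distinct sums: {0, 5, 6, 7, 8, 13}
|A +̂ A| = 6
(Reference bound: |A +̂ A| ≥ 2|A| - 3 for |A| ≥ 2, with |A| = 4 giving ≥ 5.)

|A +̂ A| = 6


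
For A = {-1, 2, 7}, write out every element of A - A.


A - A = {a - a' : a, a' ∈ A}.
Compute a - a' for each ordered pair (a, a'):
a = -1: -1--1=0, -1-2=-3, -1-7=-8
a = 2: 2--1=3, 2-2=0, 2-7=-5
a = 7: 7--1=8, 7-2=5, 7-7=0
Collecting distinct values (and noting 0 appears from a-a):
A - A = {-8, -5, -3, 0, 3, 5, 8}
|A - A| = 7

A - A = {-8, -5, -3, 0, 3, 5, 8}


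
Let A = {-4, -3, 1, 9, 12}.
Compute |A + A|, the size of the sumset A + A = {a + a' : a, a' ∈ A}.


A + A = {a + a' : a, a' ∈ A}; |A| = 5.
General bounds: 2|A| - 1 ≤ |A + A| ≤ |A|(|A|+1)/2, i.e. 9 ≤ |A + A| ≤ 15.
Lower bound 2|A|-1 is attained iff A is an arithmetic progression.
Enumerate sums a + a' for a ≤ a' (symmetric, so this suffices):
a = -4: -4+-4=-8, -4+-3=-7, -4+1=-3, -4+9=5, -4+12=8
a = -3: -3+-3=-6, -3+1=-2, -3+9=6, -3+12=9
a = 1: 1+1=2, 1+9=10, 1+12=13
a = 9: 9+9=18, 9+12=21
a = 12: 12+12=24
Distinct sums: {-8, -7, -6, -3, -2, 2, 5, 6, 8, 9, 10, 13, 18, 21, 24}
|A + A| = 15

|A + A| = 15


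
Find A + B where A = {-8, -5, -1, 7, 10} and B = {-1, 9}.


A + B = {a + b : a ∈ A, b ∈ B}.
Enumerate all |A|·|B| = 5·2 = 10 pairs (a, b) and collect distinct sums.
a = -8: -8+-1=-9, -8+9=1
a = -5: -5+-1=-6, -5+9=4
a = -1: -1+-1=-2, -1+9=8
a = 7: 7+-1=6, 7+9=16
a = 10: 10+-1=9, 10+9=19
Collecting distinct sums: A + B = {-9, -6, -2, 1, 4, 6, 8, 9, 16, 19}
|A + B| = 10

A + B = {-9, -6, -2, 1, 4, 6, 8, 9, 16, 19}


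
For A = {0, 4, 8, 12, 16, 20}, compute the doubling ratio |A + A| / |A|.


|A| = 6.
Compute A + A by enumerating all 36 pairs.
A + A = {0, 4, 8, 12, 16, 20, 24, 28, 32, 36, 40}, so |A + A| = 11.
K = |A + A| / |A| = 11/6 (already in lowest terms) ≈ 1.8333.
Reference: AP of size 6 gives K = 11/6 ≈ 1.8333; a fully generic set of size 6 gives K ≈ 3.5000.

|A| = 6, |A + A| = 11, K = 11/6.


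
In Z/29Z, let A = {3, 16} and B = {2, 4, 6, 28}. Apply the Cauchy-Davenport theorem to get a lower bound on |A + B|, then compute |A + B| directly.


Cauchy-Davenport: |A + B| ≥ min(p, |A| + |B| - 1) for A, B nonempty in Z/pZ.
|A| = 2, |B| = 4, p = 29.
CD lower bound = min(29, 2 + 4 - 1) = min(29, 5) = 5.
Compute A + B mod 29 directly:
a = 3: 3+2=5, 3+4=7, 3+6=9, 3+28=2
a = 16: 16+2=18, 16+4=20, 16+6=22, 16+28=15
A + B = {2, 5, 7, 9, 15, 18, 20, 22}, so |A + B| = 8.
Verify: 8 ≥ 5? Yes ✓.

CD lower bound = 5, actual |A + B| = 8.


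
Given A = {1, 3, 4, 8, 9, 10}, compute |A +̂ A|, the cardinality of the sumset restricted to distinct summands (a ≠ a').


Restricted sumset: A +̂ A = {a + a' : a ∈ A, a' ∈ A, a ≠ a'}.
Equivalently, take A + A and drop any sum 2a that is achievable ONLY as a + a for a ∈ A (i.e. sums representable only with equal summands).
Enumerate pairs (a, a') with a < a' (symmetric, so each unordered pair gives one sum; this covers all a ≠ a'):
  1 + 3 = 4
  1 + 4 = 5
  1 + 8 = 9
  1 + 9 = 10
  1 + 10 = 11
  3 + 4 = 7
  3 + 8 = 11
  3 + 9 = 12
  3 + 10 = 13
  4 + 8 = 12
  4 + 9 = 13
  4 + 10 = 14
  8 + 9 = 17
  8 + 10 = 18
  9 + 10 = 19
Collected distinct sums: {4, 5, 7, 9, 10, 11, 12, 13, 14, 17, 18, 19}
|A +̂ A| = 12
(Reference bound: |A +̂ A| ≥ 2|A| - 3 for |A| ≥ 2, with |A| = 6 giving ≥ 9.)

|A +̂ A| = 12


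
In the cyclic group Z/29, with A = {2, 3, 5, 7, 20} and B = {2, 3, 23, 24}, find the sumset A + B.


Work in Z/29Z: reduce every sum a + b modulo 29.
Enumerate all 20 pairs:
a = 2: 2+2=4, 2+3=5, 2+23=25, 2+24=26
a = 3: 3+2=5, 3+3=6, 3+23=26, 3+24=27
a = 5: 5+2=7, 5+3=8, 5+23=28, 5+24=0
a = 7: 7+2=9, 7+3=10, 7+23=1, 7+24=2
a = 20: 20+2=22, 20+3=23, 20+23=14, 20+24=15
Distinct residues collected: {0, 1, 2, 4, 5, 6, 7, 8, 9, 10, 14, 15, 22, 23, 25, 26, 27, 28}
|A + B| = 18 (out of 29 total residues).

A + B = {0, 1, 2, 4, 5, 6, 7, 8, 9, 10, 14, 15, 22, 23, 25, 26, 27, 28}


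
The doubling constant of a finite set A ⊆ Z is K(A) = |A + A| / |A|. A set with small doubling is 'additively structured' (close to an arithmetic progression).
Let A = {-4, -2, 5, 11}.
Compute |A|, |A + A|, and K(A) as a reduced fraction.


|A| = 4.
Compute A + A by enumerating all 16 pairs.
A + A = {-8, -6, -4, 1, 3, 7, 9, 10, 16, 22}, so |A + A| = 10.
K = |A + A| / |A| = 10/4 = 5/2 ≈ 2.5000.
Reference: AP of size 4 gives K = 7/4 ≈ 1.7500; a fully generic set of size 4 gives K ≈ 2.5000.

|A| = 4, |A + A| = 10, K = 10/4 = 5/2.


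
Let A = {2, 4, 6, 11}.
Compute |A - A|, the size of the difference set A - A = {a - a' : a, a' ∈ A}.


A - A = {a - a' : a, a' ∈ A}; |A| = 4.
Bounds: 2|A|-1 ≤ |A - A| ≤ |A|² - |A| + 1, i.e. 7 ≤ |A - A| ≤ 13.
Note: 0 ∈ A - A always (from a - a). The set is symmetric: if d ∈ A - A then -d ∈ A - A.
Enumerate nonzero differences d = a - a' with a > a' (then include -d):
Positive differences: {2, 4, 5, 7, 9}
Full difference set: {0} ∪ (positive diffs) ∪ (negative diffs).
|A - A| = 1 + 2·5 = 11 (matches direct enumeration: 11).

|A - A| = 11


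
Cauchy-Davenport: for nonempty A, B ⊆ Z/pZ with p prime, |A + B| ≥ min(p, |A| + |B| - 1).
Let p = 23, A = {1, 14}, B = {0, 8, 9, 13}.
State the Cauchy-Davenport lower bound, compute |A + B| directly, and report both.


Cauchy-Davenport: |A + B| ≥ min(p, |A| + |B| - 1) for A, B nonempty in Z/pZ.
|A| = 2, |B| = 4, p = 23.
CD lower bound = min(23, 2 + 4 - 1) = min(23, 5) = 5.
Compute A + B mod 23 directly:
a = 1: 1+0=1, 1+8=9, 1+9=10, 1+13=14
a = 14: 14+0=14, 14+8=22, 14+9=0, 14+13=4
A + B = {0, 1, 4, 9, 10, 14, 22}, so |A + B| = 7.
Verify: 7 ≥ 5? Yes ✓.

CD lower bound = 5, actual |A + B| = 7.


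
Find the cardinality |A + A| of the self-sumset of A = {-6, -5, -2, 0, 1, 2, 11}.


A + A = {a + a' : a, a' ∈ A}; |A| = 7.
General bounds: 2|A| - 1 ≤ |A + A| ≤ |A|(|A|+1)/2, i.e. 13 ≤ |A + A| ≤ 28.
Lower bound 2|A|-1 is attained iff A is an arithmetic progression.
Enumerate sums a + a' for a ≤ a' (symmetric, so this suffices):
a = -6: -6+-6=-12, -6+-5=-11, -6+-2=-8, -6+0=-6, -6+1=-5, -6+2=-4, -6+11=5
a = -5: -5+-5=-10, -5+-2=-7, -5+0=-5, -5+1=-4, -5+2=-3, -5+11=6
a = -2: -2+-2=-4, -2+0=-2, -2+1=-1, -2+2=0, -2+11=9
a = 0: 0+0=0, 0+1=1, 0+2=2, 0+11=11
a = 1: 1+1=2, 1+2=3, 1+11=12
a = 2: 2+2=4, 2+11=13
a = 11: 11+11=22
Distinct sums: {-12, -11, -10, -8, -7, -6, -5, -4, -3, -2, -1, 0, 1, 2, 3, 4, 5, 6, 9, 11, 12, 13, 22}
|A + A| = 23

|A + A| = 23


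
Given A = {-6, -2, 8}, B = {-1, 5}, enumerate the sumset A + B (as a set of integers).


A + B = {a + b : a ∈ A, b ∈ B}.
Enumerate all |A|·|B| = 3·2 = 6 pairs (a, b) and collect distinct sums.
a = -6: -6+-1=-7, -6+5=-1
a = -2: -2+-1=-3, -2+5=3
a = 8: 8+-1=7, 8+5=13
Collecting distinct sums: A + B = {-7, -3, -1, 3, 7, 13}
|A + B| = 6

A + B = {-7, -3, -1, 3, 7, 13}


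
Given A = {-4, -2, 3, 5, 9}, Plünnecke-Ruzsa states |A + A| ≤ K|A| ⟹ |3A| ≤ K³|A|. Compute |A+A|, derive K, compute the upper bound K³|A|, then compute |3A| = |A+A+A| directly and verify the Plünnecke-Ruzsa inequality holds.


|A| = 5.
Step 1: Compute A + A by enumerating all 25 pairs.
A + A = {-8, -6, -4, -1, 1, 3, 5, 6, 7, 8, 10, 12, 14, 18}, so |A + A| = 14.
Step 2: Doubling constant K = |A + A|/|A| = 14/5 = 14/5 ≈ 2.8000.
Step 3: Plünnecke-Ruzsa gives |3A| ≤ K³·|A| = (2.8000)³ · 5 ≈ 109.7600.
Step 4: Compute 3A = A + A + A directly by enumerating all triples (a,b,c) ∈ A³; |3A| = 27.
Step 5: Check 27 ≤ 109.7600? Yes ✓.

K = 14/5, Plünnecke-Ruzsa bound K³|A| ≈ 109.7600, |3A| = 27, inequality holds.


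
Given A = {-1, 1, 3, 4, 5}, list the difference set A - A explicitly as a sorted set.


A - A = {a - a' : a, a' ∈ A}.
Compute a - a' for each ordered pair (a, a'):
a = -1: -1--1=0, -1-1=-2, -1-3=-4, -1-4=-5, -1-5=-6
a = 1: 1--1=2, 1-1=0, 1-3=-2, 1-4=-3, 1-5=-4
a = 3: 3--1=4, 3-1=2, 3-3=0, 3-4=-1, 3-5=-2
a = 4: 4--1=5, 4-1=3, 4-3=1, 4-4=0, 4-5=-1
a = 5: 5--1=6, 5-1=4, 5-3=2, 5-4=1, 5-5=0
Collecting distinct values (and noting 0 appears from a-a):
A - A = {-6, -5, -4, -3, -2, -1, 0, 1, 2, 3, 4, 5, 6}
|A - A| = 13

A - A = {-6, -5, -4, -3, -2, -1, 0, 1, 2, 3, 4, 5, 6}


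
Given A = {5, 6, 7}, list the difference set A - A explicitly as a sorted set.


A - A = {a - a' : a, a' ∈ A}.
Compute a - a' for each ordered pair (a, a'):
a = 5: 5-5=0, 5-6=-1, 5-7=-2
a = 6: 6-5=1, 6-6=0, 6-7=-1
a = 7: 7-5=2, 7-6=1, 7-7=0
Collecting distinct values (and noting 0 appears from a-a):
A - A = {-2, -1, 0, 1, 2}
|A - A| = 5

A - A = {-2, -1, 0, 1, 2}


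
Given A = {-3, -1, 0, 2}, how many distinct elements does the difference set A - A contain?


A - A = {a - a' : a, a' ∈ A}; |A| = 4.
Bounds: 2|A|-1 ≤ |A - A| ≤ |A|² - |A| + 1, i.e. 7 ≤ |A - A| ≤ 13.
Note: 0 ∈ A - A always (from a - a). The set is symmetric: if d ∈ A - A then -d ∈ A - A.
Enumerate nonzero differences d = a - a' with a > a' (then include -d):
Positive differences: {1, 2, 3, 5}
Full difference set: {0} ∪ (positive diffs) ∪ (negative diffs).
|A - A| = 1 + 2·4 = 9 (matches direct enumeration: 9).

|A - A| = 9


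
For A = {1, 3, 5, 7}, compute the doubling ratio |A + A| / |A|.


|A| = 4.
Compute A + A by enumerating all 16 pairs.
A + A = {2, 4, 6, 8, 10, 12, 14}, so |A + A| = 7.
K = |A + A| / |A| = 7/4 (already in lowest terms) ≈ 1.7500.
Reference: AP of size 4 gives K = 7/4 ≈ 1.7500; a fully generic set of size 4 gives K ≈ 2.5000.

|A| = 4, |A + A| = 7, K = 7/4.


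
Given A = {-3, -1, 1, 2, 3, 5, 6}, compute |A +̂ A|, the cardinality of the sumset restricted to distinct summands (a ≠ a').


Restricted sumset: A +̂ A = {a + a' : a ∈ A, a' ∈ A, a ≠ a'}.
Equivalently, take A + A and drop any sum 2a that is achievable ONLY as a + a for a ∈ A (i.e. sums representable only with equal summands).
Enumerate pairs (a, a') with a < a' (symmetric, so each unordered pair gives one sum; this covers all a ≠ a'):
  -3 + -1 = -4
  -3 + 1 = -2
  -3 + 2 = -1
  -3 + 3 = 0
  -3 + 5 = 2
  -3 + 6 = 3
  -1 + 1 = 0
  -1 + 2 = 1
  -1 + 3 = 2
  -1 + 5 = 4
  -1 + 6 = 5
  1 + 2 = 3
  1 + 3 = 4
  1 + 5 = 6
  1 + 6 = 7
  2 + 3 = 5
  2 + 5 = 7
  2 + 6 = 8
  3 + 5 = 8
  3 + 6 = 9
  5 + 6 = 11
Collected distinct sums: {-4, -2, -1, 0, 1, 2, 3, 4, 5, 6, 7, 8, 9, 11}
|A +̂ A| = 14
(Reference bound: |A +̂ A| ≥ 2|A| - 3 for |A| ≥ 2, with |A| = 7 giving ≥ 11.)

|A +̂ A| = 14


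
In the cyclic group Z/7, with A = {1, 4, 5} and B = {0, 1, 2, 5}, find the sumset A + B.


Work in Z/7Z: reduce every sum a + b modulo 7.
Enumerate all 12 pairs:
a = 1: 1+0=1, 1+1=2, 1+2=3, 1+5=6
a = 4: 4+0=4, 4+1=5, 4+2=6, 4+5=2
a = 5: 5+0=5, 5+1=6, 5+2=0, 5+5=3
Distinct residues collected: {0, 1, 2, 3, 4, 5, 6}
|A + B| = 7 (out of 7 total residues).

A + B = {0, 1, 2, 3, 4, 5, 6}


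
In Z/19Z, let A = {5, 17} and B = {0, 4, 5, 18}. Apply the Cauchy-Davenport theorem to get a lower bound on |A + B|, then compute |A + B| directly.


Cauchy-Davenport: |A + B| ≥ min(p, |A| + |B| - 1) for A, B nonempty in Z/pZ.
|A| = 2, |B| = 4, p = 19.
CD lower bound = min(19, 2 + 4 - 1) = min(19, 5) = 5.
Compute A + B mod 19 directly:
a = 5: 5+0=5, 5+4=9, 5+5=10, 5+18=4
a = 17: 17+0=17, 17+4=2, 17+5=3, 17+18=16
A + B = {2, 3, 4, 5, 9, 10, 16, 17}, so |A + B| = 8.
Verify: 8 ≥ 5? Yes ✓.

CD lower bound = 5, actual |A + B| = 8.


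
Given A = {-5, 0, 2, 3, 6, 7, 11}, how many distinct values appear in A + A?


A + A = {a + a' : a, a' ∈ A}; |A| = 7.
General bounds: 2|A| - 1 ≤ |A + A| ≤ |A|(|A|+1)/2, i.e. 13 ≤ |A + A| ≤ 28.
Lower bound 2|A|-1 is attained iff A is an arithmetic progression.
Enumerate sums a + a' for a ≤ a' (symmetric, so this suffices):
a = -5: -5+-5=-10, -5+0=-5, -5+2=-3, -5+3=-2, -5+6=1, -5+7=2, -5+11=6
a = 0: 0+0=0, 0+2=2, 0+3=3, 0+6=6, 0+7=7, 0+11=11
a = 2: 2+2=4, 2+3=5, 2+6=8, 2+7=9, 2+11=13
a = 3: 3+3=6, 3+6=9, 3+7=10, 3+11=14
a = 6: 6+6=12, 6+7=13, 6+11=17
a = 7: 7+7=14, 7+11=18
a = 11: 11+11=22
Distinct sums: {-10, -5, -3, -2, 0, 1, 2, 3, 4, 5, 6, 7, 8, 9, 10, 11, 12, 13, 14, 17, 18, 22}
|A + A| = 22

|A + A| = 22


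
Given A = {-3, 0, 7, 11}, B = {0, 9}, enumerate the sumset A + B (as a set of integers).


A + B = {a + b : a ∈ A, b ∈ B}.
Enumerate all |A|·|B| = 4·2 = 8 pairs (a, b) and collect distinct sums.
a = -3: -3+0=-3, -3+9=6
a = 0: 0+0=0, 0+9=9
a = 7: 7+0=7, 7+9=16
a = 11: 11+0=11, 11+9=20
Collecting distinct sums: A + B = {-3, 0, 6, 7, 9, 11, 16, 20}
|A + B| = 8

A + B = {-3, 0, 6, 7, 9, 11, 16, 20}


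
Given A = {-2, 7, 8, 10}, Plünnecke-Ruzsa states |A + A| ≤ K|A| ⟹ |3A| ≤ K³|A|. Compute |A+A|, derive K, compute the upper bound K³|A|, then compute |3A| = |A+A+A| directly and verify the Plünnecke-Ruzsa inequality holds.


|A| = 4.
Step 1: Compute A + A by enumerating all 16 pairs.
A + A = {-4, 5, 6, 8, 14, 15, 16, 17, 18, 20}, so |A + A| = 10.
Step 2: Doubling constant K = |A + A|/|A| = 10/4 = 10/4 ≈ 2.5000.
Step 3: Plünnecke-Ruzsa gives |3A| ≤ K³·|A| = (2.5000)³ · 4 ≈ 62.5000.
Step 4: Compute 3A = A + A + A directly by enumerating all triples (a,b,c) ∈ A³; |3A| = 19.
Step 5: Check 19 ≤ 62.5000? Yes ✓.

K = 10/4, Plünnecke-Ruzsa bound K³|A| ≈ 62.5000, |3A| = 19, inequality holds.


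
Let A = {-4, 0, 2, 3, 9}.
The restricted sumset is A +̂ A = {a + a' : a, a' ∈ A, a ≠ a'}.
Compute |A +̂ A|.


Restricted sumset: A +̂ A = {a + a' : a ∈ A, a' ∈ A, a ≠ a'}.
Equivalently, take A + A and drop any sum 2a that is achievable ONLY as a + a for a ∈ A (i.e. sums representable only with equal summands).
Enumerate pairs (a, a') with a < a' (symmetric, so each unordered pair gives one sum; this covers all a ≠ a'):
  -4 + 0 = -4
  -4 + 2 = -2
  -4 + 3 = -1
  -4 + 9 = 5
  0 + 2 = 2
  0 + 3 = 3
  0 + 9 = 9
  2 + 3 = 5
  2 + 9 = 11
  3 + 9 = 12
Collected distinct sums: {-4, -2, -1, 2, 3, 5, 9, 11, 12}
|A +̂ A| = 9
(Reference bound: |A +̂ A| ≥ 2|A| - 3 for |A| ≥ 2, with |A| = 5 giving ≥ 7.)

|A +̂ A| = 9


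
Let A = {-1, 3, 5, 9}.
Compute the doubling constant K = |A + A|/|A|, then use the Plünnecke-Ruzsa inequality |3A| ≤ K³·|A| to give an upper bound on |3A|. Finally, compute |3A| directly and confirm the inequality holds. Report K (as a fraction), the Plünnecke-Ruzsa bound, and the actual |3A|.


|A| = 4.
Step 1: Compute A + A by enumerating all 16 pairs.
A + A = {-2, 2, 4, 6, 8, 10, 12, 14, 18}, so |A + A| = 9.
Step 2: Doubling constant K = |A + A|/|A| = 9/4 = 9/4 ≈ 2.2500.
Step 3: Plünnecke-Ruzsa gives |3A| ≤ K³·|A| = (2.2500)³ · 4 ≈ 45.5625.
Step 4: Compute 3A = A + A + A directly by enumerating all triples (a,b,c) ∈ A³; |3A| = 14.
Step 5: Check 14 ≤ 45.5625? Yes ✓.

K = 9/4, Plünnecke-Ruzsa bound K³|A| ≈ 45.5625, |3A| = 14, inequality holds.


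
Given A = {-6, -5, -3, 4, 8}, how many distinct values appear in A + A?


A + A = {a + a' : a, a' ∈ A}; |A| = 5.
General bounds: 2|A| - 1 ≤ |A + A| ≤ |A|(|A|+1)/2, i.e. 9 ≤ |A + A| ≤ 15.
Lower bound 2|A|-1 is attained iff A is an arithmetic progression.
Enumerate sums a + a' for a ≤ a' (symmetric, so this suffices):
a = -6: -6+-6=-12, -6+-5=-11, -6+-3=-9, -6+4=-2, -6+8=2
a = -5: -5+-5=-10, -5+-3=-8, -5+4=-1, -5+8=3
a = -3: -3+-3=-6, -3+4=1, -3+8=5
a = 4: 4+4=8, 4+8=12
a = 8: 8+8=16
Distinct sums: {-12, -11, -10, -9, -8, -6, -2, -1, 1, 2, 3, 5, 8, 12, 16}
|A + A| = 15

|A + A| = 15
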